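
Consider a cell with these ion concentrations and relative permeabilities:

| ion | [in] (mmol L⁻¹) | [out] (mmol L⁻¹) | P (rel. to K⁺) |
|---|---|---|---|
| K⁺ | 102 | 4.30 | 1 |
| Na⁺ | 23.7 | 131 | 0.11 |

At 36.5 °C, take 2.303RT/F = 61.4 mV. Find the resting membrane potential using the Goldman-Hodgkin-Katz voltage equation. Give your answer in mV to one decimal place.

Vm = 61.4 · log₁₀[(Σ P·[cation]ₒ + Σ P·[anion]ᵢ) / (Σ P·[cation]ᵢ + Σ P·[anion]ₒ)]
Numerator = 1×4.30 + 0.11×131 = 18.71
Denominator = 1×102 + 0.11×23.7 = 104.6
Vm = 61.4 · log₁₀(0.17886) = 61.4 × (-0.7475) = -45.90 mV

-45.9 mV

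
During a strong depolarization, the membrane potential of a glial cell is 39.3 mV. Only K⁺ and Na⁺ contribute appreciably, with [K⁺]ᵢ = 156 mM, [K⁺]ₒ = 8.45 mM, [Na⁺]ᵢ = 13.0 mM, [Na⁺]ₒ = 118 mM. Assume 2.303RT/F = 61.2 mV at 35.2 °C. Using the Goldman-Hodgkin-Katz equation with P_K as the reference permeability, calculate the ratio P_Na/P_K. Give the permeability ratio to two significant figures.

Let α = P_Na/P_K. GHK: Vm = 61.2·log₁₀[(Kₒ + α·Naₒ)/(Kᵢ + α·Naᵢ)].
10^(Vm/61.2) = 10^(39.3/61.2) = 4.3869
So 4.3869·(Kᵢ + α·Naᵢ) = Kₒ + α·Naₒ → α = (4.3869·156.0 − 8.45) / (118.0 − 4.3869·13.0)
α = (684.4 − 8.45) / (118.0 − 57.03) = 675.9/60.97 = 11.09

11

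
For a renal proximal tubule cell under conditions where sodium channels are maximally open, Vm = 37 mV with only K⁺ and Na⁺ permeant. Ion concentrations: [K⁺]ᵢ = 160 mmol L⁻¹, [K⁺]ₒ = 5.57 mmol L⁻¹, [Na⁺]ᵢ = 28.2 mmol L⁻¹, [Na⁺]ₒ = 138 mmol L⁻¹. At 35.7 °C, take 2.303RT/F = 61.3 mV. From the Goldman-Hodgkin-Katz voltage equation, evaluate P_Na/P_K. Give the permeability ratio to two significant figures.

Let α = P_Na/P_K. GHK: Vm = 61.3·log₁₀[(Kₒ + α·Naₒ)/(Kᵢ + α·Naᵢ)].
10^(Vm/61.3) = 10^(37.0/61.3) = 4.0141
So 4.0141·(Kᵢ + α·Naᵢ) = Kₒ + α·Naₒ → α = (4.0141·160.0 − 5.57) / (138.0 − 4.0141·28.2)
α = (642.3 − 5.57) / (138.0 − 113.2) = 636.7/24.8 = 25.67

26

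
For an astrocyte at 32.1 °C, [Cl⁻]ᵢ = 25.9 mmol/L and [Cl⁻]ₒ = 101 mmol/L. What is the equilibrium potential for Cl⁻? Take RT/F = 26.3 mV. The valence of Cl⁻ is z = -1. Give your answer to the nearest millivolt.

-36 mV

E = (26.3/z) · ln([Cl⁻]_out/[Cl⁻]_in) with z = -1.
For an anion, dividing by z = -1 reverses the sign.
= (26.3/-1) · ln(101/25.9) = -26.30 · ln(3.9)
= -26.30 · (1.3609) = -35.79 mV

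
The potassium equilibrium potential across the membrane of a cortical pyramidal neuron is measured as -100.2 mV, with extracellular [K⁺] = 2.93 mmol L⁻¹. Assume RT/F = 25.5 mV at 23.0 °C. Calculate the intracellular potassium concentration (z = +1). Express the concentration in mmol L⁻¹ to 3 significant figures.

Nernst: E = (25.5/1) · ln([out]/[in]), so ln([out]/[in]) = -100.2 × 1 / 25.5 = -3.9294.
[out]/[in] = e^(-3.9294) = 0.01966.
[in] = 2.93 / 0.01966 = 149.1 mmol L⁻¹.

149 mmol L⁻¹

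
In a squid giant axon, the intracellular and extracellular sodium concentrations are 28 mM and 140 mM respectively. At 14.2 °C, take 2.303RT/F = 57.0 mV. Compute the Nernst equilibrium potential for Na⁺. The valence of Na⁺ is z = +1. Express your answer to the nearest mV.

E = (57.0/z) · log₁₀([Na⁺]_out/[Na⁺]_in) with z = +1.
= (57.0/1) · log₁₀(140/28) = 57.00 · log₁₀(5)
= 57.00 · (0.6990) = 39.84 mV

40 mV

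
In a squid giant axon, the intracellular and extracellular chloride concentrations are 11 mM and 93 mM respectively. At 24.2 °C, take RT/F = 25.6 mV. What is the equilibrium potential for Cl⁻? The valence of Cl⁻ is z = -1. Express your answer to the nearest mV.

E = (25.6/z) · ln([Cl⁻]_out/[Cl⁻]_in) with z = -1.
For an anion, dividing by z = -1 reverses the sign.
= (25.6/-1) · ln(93/11) = -25.60 · ln(8.455)
= -25.60 · (2.1347) = -54.65 mV

-55 mV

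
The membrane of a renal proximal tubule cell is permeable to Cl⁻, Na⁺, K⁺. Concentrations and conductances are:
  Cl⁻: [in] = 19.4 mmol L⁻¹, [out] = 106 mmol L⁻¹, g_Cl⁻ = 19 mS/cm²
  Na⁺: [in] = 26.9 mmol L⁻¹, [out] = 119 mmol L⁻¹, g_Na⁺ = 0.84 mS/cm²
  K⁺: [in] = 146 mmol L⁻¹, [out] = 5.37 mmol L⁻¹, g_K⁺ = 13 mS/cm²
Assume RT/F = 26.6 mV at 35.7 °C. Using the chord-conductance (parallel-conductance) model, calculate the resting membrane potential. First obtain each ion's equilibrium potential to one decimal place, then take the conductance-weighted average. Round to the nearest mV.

-60 mV

E_Cl⁻ = (26.6/-1)·ln(106/19.4) = -45.2 mV
E_Na⁺ = (26.6/1)·ln(119/26.9) = 39.6 mV
E_K⁺ = (26.6/1)·ln(5.37/146) = -87.9 mV
Vm = (Σ gᵢEᵢ)/(Σ gᵢ) = (19·-45.2 + 0.84·39.6 + 13·-87.9) / (19 + 0.84 + 13)
= -1968.24 / 32.84 = -59.93 mV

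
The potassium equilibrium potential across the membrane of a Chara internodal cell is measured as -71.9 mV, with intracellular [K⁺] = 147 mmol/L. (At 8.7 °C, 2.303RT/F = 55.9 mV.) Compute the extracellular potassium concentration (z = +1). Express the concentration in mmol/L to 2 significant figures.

7.6 mmol/L

Nernst: E = (55.9/1) · log₁₀([out]/[in]), so log₁₀([out]/[in]) = -71.9 × 1 / 55.9 = -1.2862.
[out]/[in] = 10^(-1.2862) = 0.05173.
[out] = 0.05173 × 147 = 7.605 mmol/L.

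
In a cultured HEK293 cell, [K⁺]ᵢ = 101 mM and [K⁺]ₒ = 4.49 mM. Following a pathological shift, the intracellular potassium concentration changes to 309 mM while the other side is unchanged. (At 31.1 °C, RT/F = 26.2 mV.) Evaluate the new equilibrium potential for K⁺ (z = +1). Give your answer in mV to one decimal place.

-110.9 mV

After the shift: [K⁺]_out = 4.49, [K⁺]_in = 309 mM.
E_new = (26.2/1)·ln(4.49/309) = 26.20 · (-4.2315) = -110.87 mV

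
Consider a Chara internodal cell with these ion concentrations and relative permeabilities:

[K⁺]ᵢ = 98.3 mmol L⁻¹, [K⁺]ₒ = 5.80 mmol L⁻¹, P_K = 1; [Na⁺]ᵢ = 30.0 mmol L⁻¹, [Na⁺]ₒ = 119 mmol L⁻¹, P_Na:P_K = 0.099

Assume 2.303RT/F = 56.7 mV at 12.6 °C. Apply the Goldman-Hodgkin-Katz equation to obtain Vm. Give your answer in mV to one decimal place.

-43.1 mV

Vm = 56.7 · log₁₀[(Σ P·[cation]ₒ + Σ P·[anion]ᵢ) / (Σ P·[cation]ᵢ + Σ P·[anion]ₒ)]
Numerator = 1×5.80 + 0.099×119 = 17.58
Denominator = 1×98.3 + 0.099×30.0 = 101.3
Vm = 56.7 · log₁₀(0.17361) = 56.7 × (-0.7604) = -43.12 mV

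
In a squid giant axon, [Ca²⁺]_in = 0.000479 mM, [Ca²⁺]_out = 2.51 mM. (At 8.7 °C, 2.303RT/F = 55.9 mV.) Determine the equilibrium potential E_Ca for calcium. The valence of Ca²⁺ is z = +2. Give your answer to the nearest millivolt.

E = (55.9/z) · log₁₀([Ca²⁺]_out/[Ca²⁺]_in) with z = +2.
= (55.9/2) · log₁₀(2.51/0.000479) = 27.95 · log₁₀(5240)
= 27.95 · (3.7193) = 103.96 mV

104 mV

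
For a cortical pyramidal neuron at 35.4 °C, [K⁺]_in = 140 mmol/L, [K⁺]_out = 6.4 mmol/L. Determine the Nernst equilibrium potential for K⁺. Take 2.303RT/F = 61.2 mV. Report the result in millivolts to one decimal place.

E = (61.2/z) · log₁₀([K⁺]_out/[K⁺]_in) with z = +1.
= (61.2/1) · log₁₀(6.4/140) = 61.20 · log₁₀(0.04571)
= 61.20 · (-1.3399) = -82.00 mV

-82.0 mV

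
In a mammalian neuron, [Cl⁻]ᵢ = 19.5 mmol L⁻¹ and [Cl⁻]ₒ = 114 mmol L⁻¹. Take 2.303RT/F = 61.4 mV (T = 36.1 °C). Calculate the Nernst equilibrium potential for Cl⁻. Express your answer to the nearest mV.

-47 mV

E = (61.4/z) · log₁₀([Cl⁻]_out/[Cl⁻]_in) with z = -1.
For an anion, dividing by z = -1 reverses the sign.
= (61.4/-1) · log₁₀(114/19.5) = -61.40 · log₁₀(5.846)
= -61.40 · (0.7669) = -47.09 mV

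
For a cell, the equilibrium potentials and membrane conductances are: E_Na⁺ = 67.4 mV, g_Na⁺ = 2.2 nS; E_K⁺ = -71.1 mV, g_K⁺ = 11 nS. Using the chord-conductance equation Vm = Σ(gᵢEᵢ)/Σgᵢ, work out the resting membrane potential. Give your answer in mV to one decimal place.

Σ gᵢEᵢ = 2.2·(67.4) + 11·(-71.1) = -633.82
Σ gᵢ = 2.2 + 11 = 13.2
Vm = -633.82 / 13.2 = -48.02 mV

-48.0 mV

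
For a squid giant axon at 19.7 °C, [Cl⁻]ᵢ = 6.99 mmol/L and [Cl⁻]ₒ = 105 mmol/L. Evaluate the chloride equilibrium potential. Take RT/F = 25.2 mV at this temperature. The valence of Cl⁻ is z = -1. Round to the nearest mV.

E = (25.2/z) · ln([Cl⁻]_out/[Cl⁻]_in) with z = -1.
For an anion, dividing by z = -1 reverses the sign.
= (25.2/-1) · ln(105/6.99) = -25.20 · ln(15.02)
= -25.20 · (2.7095) = -68.28 mV

-68 mV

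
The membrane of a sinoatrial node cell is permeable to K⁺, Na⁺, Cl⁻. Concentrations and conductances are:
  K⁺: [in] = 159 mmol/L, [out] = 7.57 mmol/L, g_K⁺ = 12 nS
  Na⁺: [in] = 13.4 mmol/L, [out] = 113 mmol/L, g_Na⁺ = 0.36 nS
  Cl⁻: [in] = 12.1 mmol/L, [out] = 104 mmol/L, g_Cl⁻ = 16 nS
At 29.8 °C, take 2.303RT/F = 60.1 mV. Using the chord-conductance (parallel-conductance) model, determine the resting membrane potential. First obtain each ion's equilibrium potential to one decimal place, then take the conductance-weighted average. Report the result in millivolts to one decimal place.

-64.6 mV

E_K⁺ = (60.1/1)·log₁₀(7.57/159) = -79.5 mV
E_Na⁺ = (60.1/1)·log₁₀(113/13.4) = 55.7 mV
E_Cl⁻ = (60.1/-1)·log₁₀(104/12.1) = -56.1 mV
Vm = (Σ gᵢEᵢ)/(Σ gᵢ) = (12·-79.5 + 0.36·55.7 + 16·-56.1) / (12 + 0.36 + 16)
= -1831.55 / 28.36 = -64.58 mV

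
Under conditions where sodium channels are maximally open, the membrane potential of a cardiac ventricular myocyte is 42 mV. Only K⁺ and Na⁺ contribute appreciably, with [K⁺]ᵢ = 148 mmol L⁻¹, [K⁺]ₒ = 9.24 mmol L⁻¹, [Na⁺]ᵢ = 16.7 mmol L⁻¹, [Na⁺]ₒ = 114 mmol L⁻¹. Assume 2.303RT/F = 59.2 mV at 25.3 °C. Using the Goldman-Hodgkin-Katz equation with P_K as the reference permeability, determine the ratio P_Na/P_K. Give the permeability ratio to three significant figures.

Let α = P_Na/P_K. GHK: Vm = 59.2·log₁₀[(Kₒ + α·Naₒ)/(Kᵢ + α·Naᵢ)].
10^(Vm/59.2) = 10^(42.0/59.2) = 5.1222
So 5.1222·(Kᵢ + α·Naᵢ) = Kₒ + α·Naₒ → α = (5.1222·148.0 − 9.24) / (114.0 − 5.1222·16.7)
α = (758.1 − 9.24) / (114.0 − 85.54) = 748.9/28.46 = 26.31

26.3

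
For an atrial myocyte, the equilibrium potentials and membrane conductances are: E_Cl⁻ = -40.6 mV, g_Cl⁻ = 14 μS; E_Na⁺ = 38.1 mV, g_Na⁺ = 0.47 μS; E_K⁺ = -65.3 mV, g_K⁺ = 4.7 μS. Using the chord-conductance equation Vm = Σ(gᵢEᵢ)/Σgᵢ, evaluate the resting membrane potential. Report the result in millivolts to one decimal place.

-44.7 mV

Σ gᵢEᵢ = 14·(-40.6) + 0.47·(38.1) + 4.7·(-65.3) = -857.40
Σ gᵢ = 14 + 0.47 + 4.7 = 19.17
Vm = -857.40 / 19.17 = -44.73 mV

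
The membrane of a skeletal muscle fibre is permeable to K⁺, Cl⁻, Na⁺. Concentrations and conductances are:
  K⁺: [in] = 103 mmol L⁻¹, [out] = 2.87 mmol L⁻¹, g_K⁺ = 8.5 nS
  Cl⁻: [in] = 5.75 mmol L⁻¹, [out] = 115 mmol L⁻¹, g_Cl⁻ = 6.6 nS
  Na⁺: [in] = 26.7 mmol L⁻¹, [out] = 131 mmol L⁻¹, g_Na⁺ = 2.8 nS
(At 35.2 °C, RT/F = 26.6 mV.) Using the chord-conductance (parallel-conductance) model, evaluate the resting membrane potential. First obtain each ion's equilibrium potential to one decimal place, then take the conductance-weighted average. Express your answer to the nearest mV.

E_K⁺ = (26.6/1)·ln(2.87/103) = -95.2 mV
E_Cl⁻ = (26.6/-1)·ln(115/5.75) = -79.7 mV
E_Na⁺ = (26.6/1)·ln(131/26.7) = 42.3 mV
Vm = (Σ gᵢEᵢ)/(Σ gᵢ) = (8.5·-95.2 + 6.6·-79.7 + 2.8·42.3) / (8.5 + 6.6 + 2.8)
= -1216.78 / 17.9 = -67.98 mV

-68 mV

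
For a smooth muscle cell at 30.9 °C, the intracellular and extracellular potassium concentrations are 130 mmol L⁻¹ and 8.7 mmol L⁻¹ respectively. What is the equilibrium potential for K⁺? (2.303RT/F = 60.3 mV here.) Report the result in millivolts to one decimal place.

E = (60.3/z) · log₁₀([K⁺]_out/[K⁺]_in) with z = +1.
= (60.3/1) · log₁₀(8.7/130) = 60.30 · log₁₀(0.06692)
= 60.30 · (-1.1744) = -70.82 mV

-70.8 mV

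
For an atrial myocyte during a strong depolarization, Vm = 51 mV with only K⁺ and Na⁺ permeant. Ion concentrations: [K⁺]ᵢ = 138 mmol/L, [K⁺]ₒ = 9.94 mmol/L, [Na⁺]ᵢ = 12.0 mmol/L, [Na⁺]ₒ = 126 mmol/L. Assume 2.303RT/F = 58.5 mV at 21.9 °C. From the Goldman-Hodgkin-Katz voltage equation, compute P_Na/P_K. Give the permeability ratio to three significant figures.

27.7

Let α = P_Na/P_K. GHK: Vm = 58.5·log₁₀[(Kₒ + α·Naₒ)/(Kᵢ + α·Naᵢ)].
10^(Vm/58.5) = 10^(51.0/58.5) = 7.4438
So 7.4438·(Kᵢ + α·Naᵢ) = Kₒ + α·Naₒ → α = (7.4438·138.0 − 9.94) / (126.0 − 7.4438·12.0)
α = (1027 − 9.94) / (126.0 − 89.33) = 1017/36.67 = 27.74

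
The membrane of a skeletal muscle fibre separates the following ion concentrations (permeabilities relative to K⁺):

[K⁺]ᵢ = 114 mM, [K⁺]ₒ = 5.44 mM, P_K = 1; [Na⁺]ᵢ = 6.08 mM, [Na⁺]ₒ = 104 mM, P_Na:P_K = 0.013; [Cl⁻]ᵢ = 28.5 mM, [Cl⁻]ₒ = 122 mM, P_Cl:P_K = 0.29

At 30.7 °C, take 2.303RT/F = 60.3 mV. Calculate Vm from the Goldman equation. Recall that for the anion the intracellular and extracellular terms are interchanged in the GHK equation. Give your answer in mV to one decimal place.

-60.1 mV

Vm = 60.3 · log₁₀[(Σ P·[cation]ₒ + Σ P·[anion]ᵢ) / (Σ P·[cation]ᵢ + Σ P·[anion]ₒ)]
Numerator = 1×5.44 + 0.013×104 + 0.29×28.5 = 15.06
Denominator = 1×114 + 0.013×6.08 + 0.29×122 = 149.5
Vm = 60.3 · log₁₀(0.10074) = 60.3 × (-0.9968) = -60.11 mV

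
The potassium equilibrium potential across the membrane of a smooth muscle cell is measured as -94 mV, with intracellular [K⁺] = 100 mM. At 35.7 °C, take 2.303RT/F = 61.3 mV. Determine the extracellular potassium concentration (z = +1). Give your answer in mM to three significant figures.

Nernst: E = (61.3/1) · log₁₀([out]/[in]), so log₁₀([out]/[in]) = -94.0 × 1 / 61.3 = -1.5334.
[out]/[in] = 10^(-1.5334) = 0.02928.
[out] = 0.02928 × 100 = 2.928 mM.

2.93 mM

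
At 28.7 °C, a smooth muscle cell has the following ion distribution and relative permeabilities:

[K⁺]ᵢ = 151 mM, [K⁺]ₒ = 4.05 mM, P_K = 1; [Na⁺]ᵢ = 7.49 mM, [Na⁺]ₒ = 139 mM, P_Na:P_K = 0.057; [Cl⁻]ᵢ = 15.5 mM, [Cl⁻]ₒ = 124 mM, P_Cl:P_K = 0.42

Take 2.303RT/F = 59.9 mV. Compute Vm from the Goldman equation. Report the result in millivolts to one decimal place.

Vm = 59.9 · log₁₀[(Σ P·[cation]ₒ + Σ P·[anion]ᵢ) / (Σ P·[cation]ᵢ + Σ P·[anion]ₒ)]
Numerator = 1×4.05 + 0.057×139 + 0.42×15.5 = 18.48
Denominator = 1×151 + 0.057×7.49 + 0.42×124 = 203.5
Vm = 59.9 · log₁₀(0.090822) = 59.9 × (-1.0418) = -62.40 mV

-62.4 mV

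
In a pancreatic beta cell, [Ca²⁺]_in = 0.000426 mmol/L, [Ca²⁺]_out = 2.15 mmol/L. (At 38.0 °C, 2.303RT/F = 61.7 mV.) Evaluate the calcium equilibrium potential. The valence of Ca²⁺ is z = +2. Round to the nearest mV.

114 mV

E = (61.7/z) · log₁₀([Ca²⁺]_out/[Ca²⁺]_in) with z = +2.
= (61.7/2) · log₁₀(2.15/0.000426) = 30.85 · log₁₀(5047)
= 30.85 · (3.7030) = 114.24 mV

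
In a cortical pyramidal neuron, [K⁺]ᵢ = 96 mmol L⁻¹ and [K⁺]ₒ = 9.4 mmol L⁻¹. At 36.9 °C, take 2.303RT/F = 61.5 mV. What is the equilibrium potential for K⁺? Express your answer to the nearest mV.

E = (61.5/z) · log₁₀([K⁺]_out/[K⁺]_in) with z = +1.
= (61.5/1) · log₁₀(9.4/96) = 61.50 · log₁₀(0.09792)
= 61.50 · (-1.0091) = -62.06 mV

-62 mV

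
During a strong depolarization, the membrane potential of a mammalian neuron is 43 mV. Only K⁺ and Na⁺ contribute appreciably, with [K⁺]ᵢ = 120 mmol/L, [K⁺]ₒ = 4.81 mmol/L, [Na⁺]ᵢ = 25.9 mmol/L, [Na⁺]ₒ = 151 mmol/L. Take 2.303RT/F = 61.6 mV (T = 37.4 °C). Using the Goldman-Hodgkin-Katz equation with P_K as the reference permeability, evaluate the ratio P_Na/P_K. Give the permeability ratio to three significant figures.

27.3

Let α = P_Na/P_K. GHK: Vm = 61.6·log₁₀[(Kₒ + α·Naₒ)/(Kᵢ + α·Naᵢ)].
10^(Vm/61.6) = 10^(43.0/61.6) = 4.9894
So 4.9894·(Kᵢ + α·Naᵢ) = Kₒ + α·Naₒ → α = (4.9894·120.0 − 4.81) / (151.0 − 4.9894·25.9)
α = (598.7 − 4.81) / (151.0 − 129.2) = 593.9/21.77 = 27.28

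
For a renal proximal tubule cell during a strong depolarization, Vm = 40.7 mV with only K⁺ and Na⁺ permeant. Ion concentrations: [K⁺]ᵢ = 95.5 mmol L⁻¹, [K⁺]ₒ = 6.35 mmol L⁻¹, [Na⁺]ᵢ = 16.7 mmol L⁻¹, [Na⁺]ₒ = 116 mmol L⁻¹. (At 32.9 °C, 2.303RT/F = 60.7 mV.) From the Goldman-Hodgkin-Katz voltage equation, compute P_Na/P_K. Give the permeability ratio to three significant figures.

Let α = P_Na/P_K. GHK: Vm = 60.7·log₁₀[(Kₒ + α·Naₒ)/(Kᵢ + α·Naᵢ)].
10^(Vm/60.7) = 10^(40.7/60.7) = 4.6829
So 4.6829·(Kᵢ + α·Naᵢ) = Kₒ + α·Naₒ → α = (4.6829·95.5 − 6.35) / (116.0 − 4.6829·16.7)
α = (447.2 − 6.35) / (116.0 − 78.2) = 440.9/37.8 = 11.66

11.7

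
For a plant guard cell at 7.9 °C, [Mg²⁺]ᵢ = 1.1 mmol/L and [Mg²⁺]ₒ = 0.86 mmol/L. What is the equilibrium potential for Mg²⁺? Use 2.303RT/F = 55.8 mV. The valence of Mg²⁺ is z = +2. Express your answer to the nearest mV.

E = (55.8/z) · log₁₀([Mg²⁺]_out/[Mg²⁺]_in) with z = +2.
= (55.8/2) · log₁₀(0.86/1.1) = 27.90 · log₁₀(0.7818)
= 27.90 · (-0.1069) = -2.98 mV

-3 mV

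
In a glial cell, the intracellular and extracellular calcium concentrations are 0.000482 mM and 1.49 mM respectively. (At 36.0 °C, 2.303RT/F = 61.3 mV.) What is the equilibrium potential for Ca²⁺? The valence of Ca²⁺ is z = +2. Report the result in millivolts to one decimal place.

E = (61.3/z) · log₁₀([Ca²⁺]_out/[Ca²⁺]_in) with z = +2.
= (61.3/2) · log₁₀(1.49/0.000482) = 30.65 · log₁₀(3091)
= 30.65 · (3.4901) = 106.97 mV

107.0 mV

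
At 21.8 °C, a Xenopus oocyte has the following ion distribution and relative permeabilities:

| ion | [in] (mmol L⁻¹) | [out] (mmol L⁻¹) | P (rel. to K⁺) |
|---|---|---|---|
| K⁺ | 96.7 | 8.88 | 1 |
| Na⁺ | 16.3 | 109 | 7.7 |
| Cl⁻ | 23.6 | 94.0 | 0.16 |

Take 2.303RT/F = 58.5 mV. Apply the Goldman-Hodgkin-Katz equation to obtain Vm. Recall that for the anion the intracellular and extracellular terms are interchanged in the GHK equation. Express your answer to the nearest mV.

32 mV

Vm = 58.5 · log₁₀[(Σ P·[cation]ₒ + Σ P·[anion]ᵢ) / (Σ P·[cation]ᵢ + Σ P·[anion]ₒ)]
Numerator = 1×8.88 + 7.7×109 + 0.16×23.6 = 852
Denominator = 1×96.7 + 7.7×16.3 + 0.16×94.0 = 237.2
Vm = 58.5 · log₁₀(3.591) = 58.5 × (0.5552) = 32.48 mV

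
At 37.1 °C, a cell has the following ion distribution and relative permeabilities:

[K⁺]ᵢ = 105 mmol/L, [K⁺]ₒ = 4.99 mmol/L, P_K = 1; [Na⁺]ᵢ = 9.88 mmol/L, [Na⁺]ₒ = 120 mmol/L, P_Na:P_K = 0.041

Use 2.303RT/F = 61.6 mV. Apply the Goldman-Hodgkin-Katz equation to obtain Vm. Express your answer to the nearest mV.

-63 mV

Vm = 61.6 · log₁₀[(Σ P·[cation]ₒ + Σ P·[anion]ᵢ) / (Σ P·[cation]ᵢ + Σ P·[anion]ₒ)]
Numerator = 1×4.99 + 0.041×120 = 9.91
Denominator = 1×105 + 0.041×9.88 = 105.4
Vm = 61.6 · log₁₀(0.094018) = 61.6 × (-1.0268) = -63.25 mV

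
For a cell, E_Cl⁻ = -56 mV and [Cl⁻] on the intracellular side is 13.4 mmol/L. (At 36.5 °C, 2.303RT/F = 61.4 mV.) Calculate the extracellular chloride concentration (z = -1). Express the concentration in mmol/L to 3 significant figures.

Nernst: E = (61.4/-1) · log₁₀([out]/[in]), so log₁₀([out]/[in]) = -56.0 × -1 / 61.4 = 0.9121.
[out]/[in] = 10^(0.9121) = 8.167.
[out] = 8.167 × 13.4 = 109.4 mmol/L.

109 mmol/L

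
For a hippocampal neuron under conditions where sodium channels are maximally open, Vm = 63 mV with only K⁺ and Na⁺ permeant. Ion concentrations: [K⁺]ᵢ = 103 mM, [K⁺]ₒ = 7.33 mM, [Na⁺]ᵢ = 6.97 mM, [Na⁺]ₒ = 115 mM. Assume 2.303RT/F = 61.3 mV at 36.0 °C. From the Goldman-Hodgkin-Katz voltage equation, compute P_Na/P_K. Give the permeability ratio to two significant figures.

Let α = P_Na/P_K. GHK: Vm = 61.3·log₁₀[(Kₒ + α·Naₒ)/(Kᵢ + α·Naᵢ)].
10^(Vm/61.3) = 10^(63.0/61.3) = 10.659
So 10.659·(Kᵢ + α·Naᵢ) = Kₒ + α·Naₒ → α = (10.659·103.0 − 7.33) / (115.0 − 10.659·6.97)
α = (1098 − 7.33) / (115.0 − 74.3) = 1091/40.7 = 26.79

27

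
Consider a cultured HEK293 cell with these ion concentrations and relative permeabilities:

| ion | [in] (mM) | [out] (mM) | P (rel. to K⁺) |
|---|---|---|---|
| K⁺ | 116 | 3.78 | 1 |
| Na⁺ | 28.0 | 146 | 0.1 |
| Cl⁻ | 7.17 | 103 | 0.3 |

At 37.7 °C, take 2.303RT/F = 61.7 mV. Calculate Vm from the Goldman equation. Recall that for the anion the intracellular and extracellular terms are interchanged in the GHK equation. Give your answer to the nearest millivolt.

Vm = 61.7 · log₁₀[(Σ P·[cation]ₒ + Σ P·[anion]ᵢ) / (Σ P·[cation]ᵢ + Σ P·[anion]ₒ)]
Numerator = 1×3.78 + 0.1×146 + 0.3×7.17 = 20.53
Denominator = 1×116 + 0.1×28.0 + 0.3×103 = 149.7
Vm = 61.7 · log₁₀(0.13715) = 61.7 × (-0.8628) = -53.24 mV

-53 mV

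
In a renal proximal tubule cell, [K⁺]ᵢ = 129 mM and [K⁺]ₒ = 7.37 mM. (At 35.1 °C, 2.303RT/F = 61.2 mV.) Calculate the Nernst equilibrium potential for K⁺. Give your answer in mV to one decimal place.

-76.1 mV

E = (61.2/z) · log₁₀([K⁺]_out/[K⁺]_in) with z = +1.
= (61.2/1) · log₁₀(7.37/129) = 61.20 · log₁₀(0.05713)
= 61.20 · (-1.2431) = -76.08 mV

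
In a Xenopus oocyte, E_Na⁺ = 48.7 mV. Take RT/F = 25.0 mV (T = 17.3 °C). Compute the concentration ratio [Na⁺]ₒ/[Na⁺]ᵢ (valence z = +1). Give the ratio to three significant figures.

7.01

ln([out]/[in]) = E·z/(25.0) = 48.7 × 1 / 25.0 = 1.9480
[out]/[in] = e^(1.9480) = 7.015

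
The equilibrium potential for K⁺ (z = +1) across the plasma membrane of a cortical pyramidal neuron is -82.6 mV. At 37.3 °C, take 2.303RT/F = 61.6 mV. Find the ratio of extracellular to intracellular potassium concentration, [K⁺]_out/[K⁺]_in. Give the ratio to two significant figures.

0.046

log₁₀([out]/[in]) = E·z/(61.6) = -82.6 × 1 / 61.6 = -1.3409
[out]/[in] = 10^(-1.3409) = 0.04561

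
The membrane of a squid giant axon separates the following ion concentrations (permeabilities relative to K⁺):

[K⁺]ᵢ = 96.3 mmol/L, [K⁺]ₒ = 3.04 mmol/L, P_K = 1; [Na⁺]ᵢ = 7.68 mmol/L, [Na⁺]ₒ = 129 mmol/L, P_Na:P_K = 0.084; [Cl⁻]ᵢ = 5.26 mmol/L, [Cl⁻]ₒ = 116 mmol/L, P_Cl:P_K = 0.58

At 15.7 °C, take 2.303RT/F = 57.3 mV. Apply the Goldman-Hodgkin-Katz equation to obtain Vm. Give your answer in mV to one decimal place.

-56.5 mV

Vm = 57.3 · log₁₀[(Σ P·[cation]ₒ + Σ P·[anion]ᵢ) / (Σ P·[cation]ᵢ + Σ P·[anion]ₒ)]
Numerator = 1×3.04 + 0.084×129 + 0.58×5.26 = 16.93
Denominator = 1×96.3 + 0.084×7.68 + 0.58×116 = 164.2
Vm = 57.3 · log₁₀(0.10307) = 57.3 × (-0.9869) = -56.55 mV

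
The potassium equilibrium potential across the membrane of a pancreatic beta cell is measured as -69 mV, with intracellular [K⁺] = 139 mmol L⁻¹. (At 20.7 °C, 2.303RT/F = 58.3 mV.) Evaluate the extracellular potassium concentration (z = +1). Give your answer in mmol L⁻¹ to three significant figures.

9.11 mmol L⁻¹

Nernst: E = (58.3/1) · log₁₀([out]/[in]), so log₁₀([out]/[in]) = -69.0 × 1 / 58.3 = -1.1835.
[out]/[in] = 10^(-1.1835) = 0.06553.
[out] = 0.06553 × 139 = 9.109 mmol L⁻¹.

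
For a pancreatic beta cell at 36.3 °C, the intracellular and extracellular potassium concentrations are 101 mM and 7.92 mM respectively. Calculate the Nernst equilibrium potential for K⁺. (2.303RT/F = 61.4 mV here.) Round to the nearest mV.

E = (61.4/z) · log₁₀([K⁺]_out/[K⁺]_in) with z = +1.
= (61.4/1) · log₁₀(7.92/101) = 61.40 · log₁₀(0.07842)
= 61.40 · (-1.1056) = -67.88 mV

-68 mV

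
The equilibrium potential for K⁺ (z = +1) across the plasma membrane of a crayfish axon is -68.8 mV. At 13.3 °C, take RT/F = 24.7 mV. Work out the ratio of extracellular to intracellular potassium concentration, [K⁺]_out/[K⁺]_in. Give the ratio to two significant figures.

ln([out]/[in]) = E·z/(24.7) = -68.8 × 1 / 24.7 = -2.7854
[out]/[in] = e^(-2.7854) = 0.0617

0.062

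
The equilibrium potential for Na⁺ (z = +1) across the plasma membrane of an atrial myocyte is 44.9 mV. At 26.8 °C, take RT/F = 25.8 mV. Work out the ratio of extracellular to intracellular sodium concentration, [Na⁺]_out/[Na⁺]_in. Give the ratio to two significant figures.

5.7

ln([out]/[in]) = E·z/(25.8) = 44.9 × 1 / 25.8 = 1.7403
[out]/[in] = e^(1.7403) = 5.699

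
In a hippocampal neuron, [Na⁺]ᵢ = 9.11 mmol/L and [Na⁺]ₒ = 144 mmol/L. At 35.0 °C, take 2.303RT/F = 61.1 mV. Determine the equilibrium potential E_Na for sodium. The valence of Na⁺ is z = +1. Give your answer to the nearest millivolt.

E = (61.1/z) · log₁₀([Na⁺]_out/[Na⁺]_in) with z = +1.
= (61.1/1) · log₁₀(144/9.11) = 61.10 · log₁₀(15.81)
= 61.10 · (1.1988) = 73.25 mV

73 mV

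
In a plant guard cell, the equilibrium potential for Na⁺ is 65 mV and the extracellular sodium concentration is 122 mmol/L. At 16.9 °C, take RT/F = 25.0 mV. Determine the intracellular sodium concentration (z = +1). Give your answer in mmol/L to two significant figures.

Nernst: E = (25.0/1) · ln([out]/[in]), so ln([out]/[in]) = 65.0 × 1 / 25.0 = 2.6000.
[out]/[in] = e^(2.6000) = 13.46.
[in] = 122 / 13.46 = 9.061 mmol/L.

9.1 mmol/L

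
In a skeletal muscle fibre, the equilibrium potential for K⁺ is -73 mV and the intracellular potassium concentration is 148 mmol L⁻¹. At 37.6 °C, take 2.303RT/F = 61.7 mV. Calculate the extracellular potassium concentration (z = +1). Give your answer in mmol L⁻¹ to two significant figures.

9.7 mmol L⁻¹

Nernst: E = (61.7/1) · log₁₀([out]/[in]), so log₁₀([out]/[in]) = -73.0 × 1 / 61.7 = -1.1831.
[out]/[in] = 10^(-1.1831) = 0.06559.
[out] = 0.06559 × 148 = 9.708 mmol L⁻¹.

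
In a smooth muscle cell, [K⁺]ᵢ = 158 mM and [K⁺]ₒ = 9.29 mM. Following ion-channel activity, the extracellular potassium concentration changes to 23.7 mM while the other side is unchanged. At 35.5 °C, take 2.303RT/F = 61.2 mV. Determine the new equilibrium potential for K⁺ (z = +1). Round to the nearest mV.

After the shift: [K⁺]_out = 23.7, [K⁺]_in = 158 mM.
E_new = (61.2/1)·log₁₀(23.7/158) = 61.20 · (-0.8239) = -50.42 mV

-50 mV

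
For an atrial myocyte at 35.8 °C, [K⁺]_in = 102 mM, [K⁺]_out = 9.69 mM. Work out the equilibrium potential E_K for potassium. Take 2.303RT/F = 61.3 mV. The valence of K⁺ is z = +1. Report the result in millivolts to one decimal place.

E = (61.3/z) · log₁₀([K⁺]_out/[K⁺]_in) with z = +1.
= (61.3/1) · log₁₀(9.69/102) = 61.30 · log₁₀(0.095)
= 61.30 · (-1.0223) = -62.67 mV

-62.7 mV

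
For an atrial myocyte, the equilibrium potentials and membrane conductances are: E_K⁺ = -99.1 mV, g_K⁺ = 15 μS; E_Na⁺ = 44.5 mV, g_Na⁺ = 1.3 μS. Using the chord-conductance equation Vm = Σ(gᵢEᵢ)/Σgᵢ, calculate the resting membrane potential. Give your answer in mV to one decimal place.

Σ gᵢEᵢ = 15·(-99.1) + 1.3·(44.5) = -1428.65
Σ gᵢ = 15 + 1.3 = 16.3
Vm = -1428.65 / 16.3 = -87.65 mV

-87.6 mV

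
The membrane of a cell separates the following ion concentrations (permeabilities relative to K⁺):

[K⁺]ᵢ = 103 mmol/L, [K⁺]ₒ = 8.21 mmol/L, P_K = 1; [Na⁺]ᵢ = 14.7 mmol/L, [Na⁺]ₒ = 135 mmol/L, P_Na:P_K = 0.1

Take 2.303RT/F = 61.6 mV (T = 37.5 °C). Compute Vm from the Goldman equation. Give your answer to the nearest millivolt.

Vm = 61.6 · log₁₀[(Σ P·[cation]ₒ + Σ P·[anion]ᵢ) / (Σ P·[cation]ᵢ + Σ P·[anion]ₒ)]
Numerator = 1×8.21 + 0.1×135 = 21.71
Denominator = 1×103 + 0.1×14.7 = 104.5
Vm = 61.6 · log₁₀(0.20781) = 61.6 × (-0.6823) = -42.03 mV

-42 mV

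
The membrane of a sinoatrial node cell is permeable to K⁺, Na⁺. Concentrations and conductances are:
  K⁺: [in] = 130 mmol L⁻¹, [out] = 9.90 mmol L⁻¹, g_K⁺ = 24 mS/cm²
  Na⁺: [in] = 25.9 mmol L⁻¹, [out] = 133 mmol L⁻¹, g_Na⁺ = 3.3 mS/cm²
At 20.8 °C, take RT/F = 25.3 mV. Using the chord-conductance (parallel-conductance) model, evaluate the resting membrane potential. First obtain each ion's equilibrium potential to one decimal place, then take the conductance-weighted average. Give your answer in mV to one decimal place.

E_K⁺ = (25.3/1)·ln(9.90/130) = -65.1 mV
E_Na⁺ = (25.3/1)·ln(133/25.9) = 41.4 mV
Vm = (Σ gᵢEᵢ)/(Σ gᵢ) = (24·-65.1 + 3.3·41.4) / (24 + 3.3)
= -1425.78 / 27.3 = -52.23 mV

-52.2 mV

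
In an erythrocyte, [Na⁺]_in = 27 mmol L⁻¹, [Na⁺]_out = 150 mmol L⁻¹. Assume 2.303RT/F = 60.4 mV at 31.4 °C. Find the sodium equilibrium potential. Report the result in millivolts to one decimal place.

E = (60.4/z) · log₁₀([Na⁺]_out/[Na⁺]_in) with z = +1.
= (60.4/1) · log₁₀(150/27) = 60.40 · log₁₀(5.556)
= 60.40 · (0.7447) = 44.98 mV

45.0 mV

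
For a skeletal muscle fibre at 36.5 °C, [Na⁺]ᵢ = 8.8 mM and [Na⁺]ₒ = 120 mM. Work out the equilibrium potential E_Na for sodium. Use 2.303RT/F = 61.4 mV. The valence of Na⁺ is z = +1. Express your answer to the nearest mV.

70 mV

E = (61.4/z) · log₁₀([Na⁺]_out/[Na⁺]_in) with z = +1.
= (61.4/1) · log₁₀(120/8.8) = 61.40 · log₁₀(13.64)
= 61.40 · (1.1347) = 69.67 mV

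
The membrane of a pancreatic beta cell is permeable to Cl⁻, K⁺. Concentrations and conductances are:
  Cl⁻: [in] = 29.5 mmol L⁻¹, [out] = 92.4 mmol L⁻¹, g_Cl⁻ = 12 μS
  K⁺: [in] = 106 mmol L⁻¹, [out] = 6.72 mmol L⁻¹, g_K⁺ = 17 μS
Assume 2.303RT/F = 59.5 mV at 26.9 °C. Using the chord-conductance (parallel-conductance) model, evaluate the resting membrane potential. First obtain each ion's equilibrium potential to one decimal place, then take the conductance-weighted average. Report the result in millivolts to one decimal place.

-54.0 mV

E_Cl⁻ = (59.5/-1)·log₁₀(92.4/29.5) = -29.5 mV
E_K⁺ = (59.5/1)·log₁₀(6.72/106) = -71.3 mV
Vm = (Σ gᵢEᵢ)/(Σ gᵢ) = (12·-29.5 + 17·-71.3) / (12 + 17)
= -1566.10 / 29 = -54.00 mV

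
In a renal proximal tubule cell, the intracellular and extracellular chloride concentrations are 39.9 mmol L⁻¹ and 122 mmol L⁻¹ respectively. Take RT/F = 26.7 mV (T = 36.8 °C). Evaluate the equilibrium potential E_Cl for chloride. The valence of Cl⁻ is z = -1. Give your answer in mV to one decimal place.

E = (26.7/z) · ln([Cl⁻]_out/[Cl⁻]_in) with z = -1.
For an anion, dividing by z = -1 reverses the sign.
= (26.7/-1) · ln(122/39.9) = -26.70 · ln(3.058)
= -26.70 · (1.1176) = -29.84 mV

-29.8 mV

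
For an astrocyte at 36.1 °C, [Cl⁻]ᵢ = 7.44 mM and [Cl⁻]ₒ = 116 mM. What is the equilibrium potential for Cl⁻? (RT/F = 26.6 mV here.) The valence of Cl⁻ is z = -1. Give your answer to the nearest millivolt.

-73 mV

E = (26.6/z) · ln([Cl⁻]_out/[Cl⁻]_in) with z = -1.
For an anion, dividing by z = -1 reverses the sign.
= (26.6/-1) · ln(116/7.44) = -26.60 · ln(15.59)
= -26.60 · (2.7467) = -73.06 mV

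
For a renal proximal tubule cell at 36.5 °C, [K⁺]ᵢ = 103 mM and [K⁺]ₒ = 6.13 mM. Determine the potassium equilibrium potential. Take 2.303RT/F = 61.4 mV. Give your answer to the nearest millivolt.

-75 mV

E = (61.4/z) · log₁₀([K⁺]_out/[K⁺]_in) with z = +1.
= (61.4/1) · log₁₀(6.13/103) = 61.40 · log₁₀(0.05951)
= 61.40 · (-1.2254) = -75.24 mV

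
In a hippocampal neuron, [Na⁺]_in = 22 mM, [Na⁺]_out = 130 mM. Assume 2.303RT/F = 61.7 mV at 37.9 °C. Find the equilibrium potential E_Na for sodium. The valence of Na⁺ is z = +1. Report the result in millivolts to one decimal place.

47.6 mV

E = (61.7/z) · log₁₀([Na⁺]_out/[Na⁺]_in) with z = +1.
= (61.7/1) · log₁₀(130/22) = 61.70 · log₁₀(5.909)
= 61.70 · (0.7715) = 47.60 mV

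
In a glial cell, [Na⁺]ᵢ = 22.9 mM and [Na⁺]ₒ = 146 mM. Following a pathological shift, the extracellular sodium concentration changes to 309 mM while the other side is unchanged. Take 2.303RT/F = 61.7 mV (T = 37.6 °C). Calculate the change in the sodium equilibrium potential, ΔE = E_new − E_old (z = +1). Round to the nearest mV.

E_old = (61.7/1)·log₁₀(146/22.9) = 49.64 mV
E_new = (61.7/1)·log₁₀(309/22.9) = 69.73 mV
ΔE = 69.73 − (49.64) = 20.09 mV

20 mV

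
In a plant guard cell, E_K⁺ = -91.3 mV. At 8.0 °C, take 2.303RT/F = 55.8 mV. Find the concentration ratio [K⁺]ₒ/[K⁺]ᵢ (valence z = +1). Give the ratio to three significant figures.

log₁₀([out]/[in]) = E·z/(55.8) = -91.3 × 1 / 55.8 = -1.6362
[out]/[in] = 10^(-1.6362) = 0.02311

0.0231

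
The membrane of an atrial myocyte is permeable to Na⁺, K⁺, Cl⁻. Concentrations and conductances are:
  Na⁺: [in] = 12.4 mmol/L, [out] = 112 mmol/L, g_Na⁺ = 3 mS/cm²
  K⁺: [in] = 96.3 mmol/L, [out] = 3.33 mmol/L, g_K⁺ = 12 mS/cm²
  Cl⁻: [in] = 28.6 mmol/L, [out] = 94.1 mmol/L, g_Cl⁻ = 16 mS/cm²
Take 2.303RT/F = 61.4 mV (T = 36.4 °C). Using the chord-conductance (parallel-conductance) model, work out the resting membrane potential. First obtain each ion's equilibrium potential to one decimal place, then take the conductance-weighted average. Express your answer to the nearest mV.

E_Na⁺ = (61.4/1)·log₁₀(112/12.4) = 58.7 mV
E_K⁺ = (61.4/1)·log₁₀(3.33/96.3) = -89.7 mV
E_Cl⁻ = (61.4/-1)·log₁₀(94.1/28.6) = -31.8 mV
Vm = (Σ gᵢEᵢ)/(Σ gᵢ) = (3·58.7 + 12·-89.7 + 16·-31.8) / (3 + 12 + 16)
= -1409.10 / 31 = -45.45 mV

-45 mV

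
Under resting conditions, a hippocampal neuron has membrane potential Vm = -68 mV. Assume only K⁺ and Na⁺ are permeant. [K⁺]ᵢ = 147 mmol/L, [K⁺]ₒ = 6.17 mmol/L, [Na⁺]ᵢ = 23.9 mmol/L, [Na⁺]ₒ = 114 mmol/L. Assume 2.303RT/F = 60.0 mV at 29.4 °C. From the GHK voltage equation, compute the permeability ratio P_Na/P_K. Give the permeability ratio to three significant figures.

Let α = P_Na/P_K. GHK: Vm = 60.0·log₁₀[(Kₒ + α·Naₒ)/(Kᵢ + α·Naᵢ)].
10^(Vm/60.0) = 10^(-68.0/60.0) = 0.073564
So 0.073564·(Kᵢ + α·Naᵢ) = Kₒ + α·Naₒ → α = (0.073564·147.0 − 6.17) / (114.0 − 0.073564·23.9)
α = (10.81 − 6.17) / (114.0 − 1.758) = 4.644/112.2 = 0.04137

0.0414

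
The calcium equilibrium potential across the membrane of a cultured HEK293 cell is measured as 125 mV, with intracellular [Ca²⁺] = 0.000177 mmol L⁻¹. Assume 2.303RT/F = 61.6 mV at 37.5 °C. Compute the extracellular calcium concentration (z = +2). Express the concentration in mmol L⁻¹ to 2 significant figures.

Nernst: E = (61.6/2) · log₁₀([out]/[in]), so log₁₀([out]/[in]) = 125.0 × 2 / 61.6 = 4.0584.
[out]/[in] = 10^(4.0584) = 1.144e+04.
[out] = 1.144e+04 × 0.000177 = 2.025 mmol L⁻¹.

2.0 mmol L⁻¹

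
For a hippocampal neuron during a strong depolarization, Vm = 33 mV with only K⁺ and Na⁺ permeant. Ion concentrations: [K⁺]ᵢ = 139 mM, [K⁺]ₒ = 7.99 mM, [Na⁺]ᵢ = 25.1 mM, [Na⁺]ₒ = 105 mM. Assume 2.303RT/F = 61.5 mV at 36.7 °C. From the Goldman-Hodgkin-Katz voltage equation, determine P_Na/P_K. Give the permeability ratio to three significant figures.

Let α = P_Na/P_K. GHK: Vm = 61.5·log₁₀[(Kₒ + α·Naₒ)/(Kᵢ + α·Naᵢ)].
10^(Vm/61.5) = 10^(33.0/61.5) = 3.4402
So 3.4402·(Kᵢ + α·Naᵢ) = Kₒ + α·Naₒ → α = (3.4402·139.0 − 7.99) / (105.0 − 3.4402·25.1)
α = (478.2 − 7.99) / (105.0 − 86.35) = 470.2/18.65 = 25.21

25.2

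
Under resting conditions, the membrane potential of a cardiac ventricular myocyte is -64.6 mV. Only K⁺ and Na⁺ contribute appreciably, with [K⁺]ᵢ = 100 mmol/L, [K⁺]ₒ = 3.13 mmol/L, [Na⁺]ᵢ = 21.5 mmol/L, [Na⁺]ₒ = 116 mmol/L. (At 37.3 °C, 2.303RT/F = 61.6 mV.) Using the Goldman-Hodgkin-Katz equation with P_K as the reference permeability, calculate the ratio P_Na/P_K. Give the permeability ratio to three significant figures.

Let α = P_Na/P_K. GHK: Vm = 61.6·log₁₀[(Kₒ + α·Naₒ)/(Kᵢ + α·Naᵢ)].
10^(Vm/61.6) = 10^(-64.6/61.6) = 0.089392
So 0.089392·(Kᵢ + α·Naᵢ) = Kₒ + α·Naₒ → α = (0.089392·100.0 − 3.13) / (116.0 − 0.089392·21.5)
α = (8.939 − 3.13) / (116.0 − 1.922) = 5.809/114.1 = 0.05092

0.0509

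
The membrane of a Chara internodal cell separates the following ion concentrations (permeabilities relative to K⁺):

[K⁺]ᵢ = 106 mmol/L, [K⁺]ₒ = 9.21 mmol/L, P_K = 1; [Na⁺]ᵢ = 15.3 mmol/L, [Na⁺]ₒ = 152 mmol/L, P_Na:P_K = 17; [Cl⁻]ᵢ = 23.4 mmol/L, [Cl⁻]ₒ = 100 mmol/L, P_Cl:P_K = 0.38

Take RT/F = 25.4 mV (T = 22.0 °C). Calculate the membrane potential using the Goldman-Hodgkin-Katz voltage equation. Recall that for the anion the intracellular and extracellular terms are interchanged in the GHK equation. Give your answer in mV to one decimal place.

47.3 mV

Vm = 25.4 · ln[(Σ P·[cation]ₒ + Σ P·[anion]ᵢ) / (Σ P·[cation]ᵢ + Σ P·[anion]ₒ)]
Numerator = 1×9.21 + 17×152 + 0.38×23.4 = 2602
Denominator = 1×106 + 17×15.3 + 0.38×100 = 404.1
Vm = 25.4 · ln(6.4393) = 25.4 × (1.8624) = 47.31 mV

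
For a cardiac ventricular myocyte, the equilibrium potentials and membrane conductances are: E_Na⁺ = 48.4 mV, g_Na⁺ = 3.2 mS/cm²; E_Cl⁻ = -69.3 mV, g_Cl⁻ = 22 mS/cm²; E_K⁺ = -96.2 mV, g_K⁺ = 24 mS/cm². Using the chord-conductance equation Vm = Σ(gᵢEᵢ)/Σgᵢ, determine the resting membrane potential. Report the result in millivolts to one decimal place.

-74.8 mV

Σ gᵢEᵢ = 3.2·(48.4) + 22·(-69.3) + 24·(-96.2) = -3678.52
Σ gᵢ = 3.2 + 22 + 24 = 49.2
Vm = -3678.52 / 49.2 = -74.77 mV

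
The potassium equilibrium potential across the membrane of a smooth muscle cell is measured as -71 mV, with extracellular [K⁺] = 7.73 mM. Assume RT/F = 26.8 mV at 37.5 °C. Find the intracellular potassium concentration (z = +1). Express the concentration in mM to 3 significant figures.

109 mM

Nernst: E = (26.8/1) · ln([out]/[in]), so ln([out]/[in]) = -71.0 × 1 / 26.8 = -2.6493.
[out]/[in] = e^(-2.6493) = 0.0707.
[in] = 7.73 / 0.0707 = 109.3 mM.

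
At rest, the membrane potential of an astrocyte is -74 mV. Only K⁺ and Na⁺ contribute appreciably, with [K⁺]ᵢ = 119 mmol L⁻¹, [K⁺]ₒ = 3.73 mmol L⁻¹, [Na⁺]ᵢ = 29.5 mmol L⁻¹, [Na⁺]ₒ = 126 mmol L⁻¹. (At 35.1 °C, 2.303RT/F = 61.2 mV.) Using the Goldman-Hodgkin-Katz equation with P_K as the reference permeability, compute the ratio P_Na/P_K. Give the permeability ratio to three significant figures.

Let α = P_Na/P_K. GHK: Vm = 61.2·log₁₀[(Kₒ + α·Naₒ)/(Kᵢ + α·Naᵢ)].
10^(Vm/61.2) = 10^(-74.0/61.2) = 0.06178
So 0.06178·(Kᵢ + α·Naᵢ) = Kₒ + α·Naₒ → α = (0.06178·119.0 − 3.73) / (126.0 − 0.06178·29.5)
α = (7.352 − 3.73) / (126.0 − 1.823) = 3.622/124.2 = 0.02917

0.0292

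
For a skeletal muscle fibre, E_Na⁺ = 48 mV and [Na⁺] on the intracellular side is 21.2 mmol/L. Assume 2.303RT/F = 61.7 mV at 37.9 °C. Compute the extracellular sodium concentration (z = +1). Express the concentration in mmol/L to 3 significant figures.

Nernst: E = (61.7/1) · log₁₀([out]/[in]), so log₁₀([out]/[in]) = 48.0 × 1 / 61.7 = 0.7780.
[out]/[in] = 10^(0.7780) = 5.997.
[out] = 5.997 × 21.2 = 127.1 mmol/L.

127 mmol/L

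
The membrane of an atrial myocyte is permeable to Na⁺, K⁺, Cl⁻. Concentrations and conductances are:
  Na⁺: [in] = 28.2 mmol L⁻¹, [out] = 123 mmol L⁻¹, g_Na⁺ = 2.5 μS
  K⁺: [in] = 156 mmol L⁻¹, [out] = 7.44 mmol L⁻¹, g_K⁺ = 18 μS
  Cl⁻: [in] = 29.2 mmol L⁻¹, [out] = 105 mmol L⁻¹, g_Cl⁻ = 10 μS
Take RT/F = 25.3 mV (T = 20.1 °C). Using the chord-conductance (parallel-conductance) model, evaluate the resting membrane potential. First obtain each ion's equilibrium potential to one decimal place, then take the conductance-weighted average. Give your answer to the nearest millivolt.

E_Na⁺ = (25.3/1)·ln(123/28.2) = 37.3 mV
E_K⁺ = (25.3/1)·ln(7.44/156) = -77.0 mV
E_Cl⁻ = (25.3/-1)·ln(105/29.2) = -32.4 mV
Vm = (Σ gᵢEᵢ)/(Σ gᵢ) = (2.5·37.3 + 18·-77.0 + 10·-32.4) / (2.5 + 18 + 10)
= -1616.75 / 30.5 = -53.01 mV

-53 mV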